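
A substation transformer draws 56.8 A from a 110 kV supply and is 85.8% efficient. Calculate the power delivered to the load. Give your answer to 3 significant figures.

P_in = V_p I_p = 110000 × 56.8 = 6.2480×10^6 W.
P_out = η P_in = 0.858 × 6.2480×10^6 = 5.36×10^6 W.

P_out ≈ 5.36×10^6 W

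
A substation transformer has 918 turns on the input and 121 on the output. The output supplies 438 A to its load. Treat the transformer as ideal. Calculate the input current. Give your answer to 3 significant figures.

I_in ≈ 57.7 A

For an ideal transformer I_in/I_out = N_out/N_in, so I_in = 438 × 121/918 = 57.7 A.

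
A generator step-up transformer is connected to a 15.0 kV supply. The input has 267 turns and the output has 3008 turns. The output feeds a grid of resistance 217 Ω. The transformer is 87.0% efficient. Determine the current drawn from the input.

V_out = 15000 × 3008/267 = 168990 V.
I_out = V_out/R = 168990/217 = 778.75 A.
P_out = V_out I_out = 168990 × 778.75 = 1.3160×10^8 W.
P_in = P_out/η = 1.3160×10^8/0.870 = 1.5126×10^8 W.
I_in = P_in/V_in = 1.5126×10^8/15000 = 10100 A.

I_in ≈ 10100 A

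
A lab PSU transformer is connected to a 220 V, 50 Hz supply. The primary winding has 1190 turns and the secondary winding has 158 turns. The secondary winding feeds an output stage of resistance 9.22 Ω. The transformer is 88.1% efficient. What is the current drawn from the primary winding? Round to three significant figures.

I_p ≈ 0.477 A

V_s = 220 × 158/1190 = 29.210 V.
I_s = V_s/R = 29.210/9.22 = 3.1681 A.
P_out = V_s I_s = 29.210 × 3.1681 = 92.541 W.
P_in = P_out/η = 92.541/0.881 = 105.04 W.
I_p = P_in/V_p = 105.04/220 = 0.477 A.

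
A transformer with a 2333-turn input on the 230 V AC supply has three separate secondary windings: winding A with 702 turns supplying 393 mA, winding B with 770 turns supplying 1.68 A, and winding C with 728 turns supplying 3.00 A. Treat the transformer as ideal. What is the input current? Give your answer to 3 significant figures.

I_in ≈ 1.61 A

V_A = 230 × 702/2333 = 69.207 V; V_B = 230 × 770/2333 = 75.911 V; V_C = 230 × 728/2333 = 71.770 V.
P_out = V_A I_A + V_B I_B + V_C I_C = 69.207×0.393 + 75.911×1.68 + 71.770×3.00 = 27.198 + 127.53 + 215.31 = 370.04 W.
Ideal ⇒ P_in = P_out, so I_in = P_out/V_in = 370.04/230 = 1.61 A.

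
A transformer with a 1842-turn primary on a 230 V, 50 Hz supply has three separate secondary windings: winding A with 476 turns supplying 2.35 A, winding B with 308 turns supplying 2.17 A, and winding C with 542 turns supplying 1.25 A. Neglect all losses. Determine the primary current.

V_A = 230 × 476/1842 = 59.435 V; V_B = 230 × 308/1842 = 38.458 V; V_C = 230 × 542/1842 = 67.676 V.
P_out = V_A I_A + V_B I_B + V_C I_C = 59.435×2.35 + 38.458×2.17 + 67.676×1.25 = 139.67 + 83.454 + 84.596 = 307.72 W.
Ideal ⇒ P_in = P_out, so I_p = P_out/V_p = 307.72/230 = 1.34 A.

I_p ≈ 1.34 A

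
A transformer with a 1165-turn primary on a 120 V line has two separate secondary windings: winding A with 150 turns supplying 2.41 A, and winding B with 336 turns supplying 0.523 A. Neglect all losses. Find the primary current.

I_p ≈ 0.461 A

V_A = 120 × 150/1165 = 15.451 V; V_B = 120 × 336/1165 = 34.609 V.
P_out = V_A I_A + V_B I_B = 15.451×2.41 + 34.609×0.523 = 37.236 + 18.101 = 55.337 W.
Ideal ⇒ P_in = P_out, so I_p = P_out/V_p = 55.337/120 = 0.461 A.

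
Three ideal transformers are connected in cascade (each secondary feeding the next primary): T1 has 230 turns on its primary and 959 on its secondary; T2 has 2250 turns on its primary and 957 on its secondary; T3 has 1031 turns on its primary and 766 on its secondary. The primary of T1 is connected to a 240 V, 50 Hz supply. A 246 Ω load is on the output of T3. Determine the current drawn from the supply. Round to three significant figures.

I_supply ≈ 1.69 A

Secondary of T1: V = 240.00 × 959/230 = 1000.7 V.
Secondary of T2: V = 1000.7 × 957/2250 = 425.63 V.
Secondary of T3: V = 425.63 × 766/1031 = 316.23 V.
I_load = 316.23/246 = 1.2855 A, so P_out = 316.23 × 1.2855 = 406.51 W.
All ideal ⇒ P_in = P_out, so I_supply = 406.51/240 = 1.69 A.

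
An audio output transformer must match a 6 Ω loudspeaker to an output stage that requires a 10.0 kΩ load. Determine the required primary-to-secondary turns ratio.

Z_p/Z_s = (N_p/N_s)², so N_p/N_s = √(10000/6) = √1670 = 40.8.

N_p/N_s ≈ 40.8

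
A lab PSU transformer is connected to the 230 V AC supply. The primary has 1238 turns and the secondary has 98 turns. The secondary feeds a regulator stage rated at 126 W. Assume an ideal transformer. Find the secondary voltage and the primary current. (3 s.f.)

V_s = V_p × N_s/N_p = 230 × 98/1238 = 18.207 V.
I_s = P/V_s = 126/18.207 = 6.9205 A.
I_p = I_s × N_s/N_p = 6.9205 × 98/1238 = 0.548 A.

V_s ≈ 18.2 V, I_p ≈ 0.548 A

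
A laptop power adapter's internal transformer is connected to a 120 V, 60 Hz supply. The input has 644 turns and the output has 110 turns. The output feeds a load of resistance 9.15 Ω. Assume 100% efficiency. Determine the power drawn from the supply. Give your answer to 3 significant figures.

P ≈ 45.9 W

V_out = V_in × N_out/N_in = 120 × 110/644 = 20.497 V.
I_out = V_out/R = 20.497/9.15 = 2.2401 A.
I_in = I_out × N_out/N_in = 2.2401 × 110/644 = 0.38263 A.
P = V_in I_in = 120 × 0.38263 = 45.9 W.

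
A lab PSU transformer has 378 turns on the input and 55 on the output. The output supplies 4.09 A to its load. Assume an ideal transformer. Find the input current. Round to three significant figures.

I_in ≈ 0.595 A

For an ideal transformer I_in/I_out = N_out/N_in, so I_in = 4.09 × 55/378 = 0.595 A.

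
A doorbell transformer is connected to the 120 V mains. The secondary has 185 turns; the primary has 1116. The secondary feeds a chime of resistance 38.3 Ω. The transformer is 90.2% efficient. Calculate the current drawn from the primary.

I_p ≈ 0.0955 A

V_s = 120 × 185/1116 = 19.892 V.
I_s = V_s/R = 19.892/38.3 = 0.51939 A.
P_out = V_s I_s = 19.892 × 0.51939 = 10.332 W.
P_in = P_out/η = 10.332/0.902 = 11.454 W.
I_p = P_in/V_p = 11.454/120 = 0.0955 A.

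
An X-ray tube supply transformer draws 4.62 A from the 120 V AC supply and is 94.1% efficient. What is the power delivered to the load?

P_out ≈ 522 W

P_in = V_p I_p = 120 × 4.62 = 554.40 W.
P_out = η P_in = 0.941 × 554.40 = 522 W.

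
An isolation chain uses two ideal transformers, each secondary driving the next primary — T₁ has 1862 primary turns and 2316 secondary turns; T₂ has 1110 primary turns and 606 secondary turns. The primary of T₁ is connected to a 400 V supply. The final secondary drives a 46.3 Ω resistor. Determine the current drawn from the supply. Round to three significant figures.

Secondary of T₁: V = 400.00 × 2316/1862 = 497.53 V.
Secondary of T₂: V = 497.53 × 606/1110 = 271.62 V.
I_load = 271.62/46.3 = 5.8666 A, so P_out = 271.62 × 5.8666 = 1593.5 W.
All ideal ⇒ P_in = P_out, so I_supply = 1593.5/400 = 3.98 A.

I_supply ≈ 3.98 A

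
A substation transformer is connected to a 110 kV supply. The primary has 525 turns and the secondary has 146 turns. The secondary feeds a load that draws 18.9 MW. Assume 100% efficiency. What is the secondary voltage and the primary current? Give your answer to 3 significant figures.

V_s ≈ 30600 V, I_p ≈ 172 A

V_s = V_p × N_s/N_p = 110000 × 146/525 = 30590 V.
I_s = P/V_s = 1.89×10^7/30590 = 617.84 A.
I_p = I_s × N_s/N_p = 617.84 × 146/525 = 172 A.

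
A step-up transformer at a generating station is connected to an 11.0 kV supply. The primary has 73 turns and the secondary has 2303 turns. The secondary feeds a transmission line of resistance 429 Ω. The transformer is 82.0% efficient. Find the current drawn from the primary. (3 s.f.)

V_s = 11000 × 2303/73 = 347030 V.
I_s = V_s/R = 347030/429 = 808.92 A.
P_out = V_s I_s = 347030 × 808.92 = 2.8072×10^8 W.
P_in = P_out/η = 2.8072×10^8/0.820 = 3.4234×10^8 W.
I_p = P_in/V_p = 3.4234×10^8/11000 = 31100 A.

I_p ≈ 31100 A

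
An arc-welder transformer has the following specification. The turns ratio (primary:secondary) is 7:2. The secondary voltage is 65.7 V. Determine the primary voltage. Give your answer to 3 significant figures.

V_p/V_s = N_p/N_s, so V_p = 65.7 × 7/2 = 230 V.

V_p ≈ 230 V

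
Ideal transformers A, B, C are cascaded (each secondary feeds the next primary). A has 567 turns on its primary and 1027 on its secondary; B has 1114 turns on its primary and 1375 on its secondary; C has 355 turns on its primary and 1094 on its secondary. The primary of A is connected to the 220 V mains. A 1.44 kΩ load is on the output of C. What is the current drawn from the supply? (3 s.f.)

I_supply ≈ 7.25 A

Secondary of A: V = 220.00 × 1027/567 = 398.48 V.
Secondary of B: V = 398.48 × 1375/1114 = 491.84 V.
Secondary of C: V = 491.84 × 1094/355 = 1515.7 V.
I_load = 1515.7/1440 = 1.0526 A, so P_out = 1515.7 × 1.0526 = 1595.4 W.
All ideal ⇒ P_in = P_out, so I_supply = 1595.4/220 = 7.25 A.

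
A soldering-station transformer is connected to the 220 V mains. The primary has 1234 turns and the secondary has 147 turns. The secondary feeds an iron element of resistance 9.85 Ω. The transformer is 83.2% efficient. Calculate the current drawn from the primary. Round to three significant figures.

V_s = 220 × 147/1234 = 26.207 V.
I_s = V_s/R = 26.207/9.85 = 2.6607 A.
P_out = V_s I_s = 26.207 × 2.6607 = 69.729 W.
P_in = P_out/η = 69.729/0.832 = 83.809 W.
I_p = P_in/V_p = 83.809/220 = 0.381 A.

I_p ≈ 0.381 A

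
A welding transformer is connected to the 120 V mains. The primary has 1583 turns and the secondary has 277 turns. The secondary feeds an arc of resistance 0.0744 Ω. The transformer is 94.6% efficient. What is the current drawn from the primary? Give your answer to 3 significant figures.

V_s = 120 × 277/1583 = 20.998 V.
I_s = V_s/R = 20.998/0.0744 = 282.23 A.
P_out = V_s I_s = 20.998 × 282.23 = 5926.3 W.
P_in = P_out/η = 5926.3/0.946 = 6264.6 W.
I_p = P_in/V_p = 6264.6/120 = 52.2 A.

I_p ≈ 52.2 A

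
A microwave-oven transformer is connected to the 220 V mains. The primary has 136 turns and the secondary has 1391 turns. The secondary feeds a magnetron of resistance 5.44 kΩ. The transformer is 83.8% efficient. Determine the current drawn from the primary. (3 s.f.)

V_s = 220 × 1391/136 = 2250.1 V.
I_s = V_s/R = 2250.1/5440 = 0.41363 A.
P_out = V_s I_s = 2250.1 × 0.41363 = 930.73 W.
P_in = P_out/η = 930.73/0.838 = 1110.7 W.
I_p = P_in/V_p = 1110.7/220 = 5.05 A.

I_p ≈ 5.05 A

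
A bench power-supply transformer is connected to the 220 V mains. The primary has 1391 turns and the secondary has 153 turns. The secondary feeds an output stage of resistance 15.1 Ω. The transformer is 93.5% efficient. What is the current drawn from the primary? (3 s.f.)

V_s = 220 × 153/1391 = 24.198 V.
I_s = V_s/R = 24.198/15.1 = 1.6025 A.
P_out = V_s I_s = 24.198 × 1.6025 = 38.779 W.
P_in = P_out/η = 38.779/0.935 = 41.475 W.
I_p = P_in/V_p = 41.475/220 = 0.189 A.

I_p ≈ 0.189 A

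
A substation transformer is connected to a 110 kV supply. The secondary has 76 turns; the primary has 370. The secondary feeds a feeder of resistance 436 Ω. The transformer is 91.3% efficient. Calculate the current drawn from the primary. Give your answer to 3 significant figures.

I_p ≈ 11.7 A

V_s = 110000 × 76/370 = 22595 V.
I_s = V_s/R = 22595/436 = 51.822 A.
P_out = V_s I_s = 22595 × 51.822 = 1.1709×10^6 W.
P_in = P_out/η = 1.1709×10^6/0.913 = 1.2825×10^6 W.
I_p = P_in/V_p = 1.2825×10^6/110000 = 11.7 A.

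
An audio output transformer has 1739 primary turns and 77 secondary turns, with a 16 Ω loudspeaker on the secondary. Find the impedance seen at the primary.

Z_p = (N_p/N_s)² × Z_s = (1739/77)² × 16 = 8160 Ω.

Z_p ≈ 8160 Ω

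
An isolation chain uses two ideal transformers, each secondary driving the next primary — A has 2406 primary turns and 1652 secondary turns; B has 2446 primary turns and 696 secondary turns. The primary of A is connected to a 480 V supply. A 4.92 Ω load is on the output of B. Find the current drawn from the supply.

Secondary of A: V = 480.00 × 1652/2406 = 329.58 V.
Secondary of B: V = 329.58 × 696/2446 = 93.780 V.
I_load = 93.780/4.92 = 19.061 A, so P_out = 93.780 × 19.061 = 1787.5 W.
All ideal ⇒ P_in = P_out, so I_supply = 1787.5/480 = 3.72 A.

I_supply ≈ 3.72 A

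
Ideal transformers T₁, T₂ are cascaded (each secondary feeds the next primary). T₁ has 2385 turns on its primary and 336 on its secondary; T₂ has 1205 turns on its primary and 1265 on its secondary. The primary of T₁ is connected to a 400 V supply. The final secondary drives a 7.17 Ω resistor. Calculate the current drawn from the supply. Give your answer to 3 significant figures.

I_supply ≈ 1.22 A

After T₁: V = 400.00 × 336/2385 = 56.352 V.
After T₂: V = 56.352 × 1265/1205 = 59.158 V.
I_load = 59.158/7.17 = 8.2508 A, so P_out = 59.158 × 8.2508 = 488.10 W.
All ideal ⇒ P_in = P_out, so I_supply = 488.10/400 = 1.22 A.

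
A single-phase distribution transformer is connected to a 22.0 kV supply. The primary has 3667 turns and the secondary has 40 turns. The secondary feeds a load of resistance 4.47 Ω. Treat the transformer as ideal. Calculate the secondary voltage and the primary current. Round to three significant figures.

V_s ≈ 240 V, I_p ≈ 0.586 A

V_s = V_p × N_s/N_p = 22000 × 40/3667 = 239.98 V.
I_s = V_s/R = 239.98/4.47 = 53.686 A.
I_p = I_s × N_s/N_p = 53.686 × 40/3667 = 0.586 A.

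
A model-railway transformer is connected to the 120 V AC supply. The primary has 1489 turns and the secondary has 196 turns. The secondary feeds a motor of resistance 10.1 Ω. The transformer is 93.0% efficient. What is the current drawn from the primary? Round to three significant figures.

V_s = 120 × 196/1489 = 15.796 V.
I_s = V_s/R = 15.796/10.1 = 1.5639 A.
P_out = V_s I_s = 15.796 × 1.5639 = 24.704 W.
P_in = P_out/η = 24.704/0.930 = 26.563 W.
I_p = P_in/V_p = 26.563/120 = 0.221 A.

I_p ≈ 0.221 A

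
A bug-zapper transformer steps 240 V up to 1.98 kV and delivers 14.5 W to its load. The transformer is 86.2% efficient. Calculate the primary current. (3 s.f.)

I_p ≈ 0.0701 A

P_in = P_out/η = 14.5/0.862 = 16.821 W.
I_p = P_in/V_p = 16.821/240 = 0.0701 A.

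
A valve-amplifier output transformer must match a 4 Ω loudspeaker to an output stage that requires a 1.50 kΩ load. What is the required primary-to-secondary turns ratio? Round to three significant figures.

Z_p/Z_s = (N_p/N_s)², so N_p/N_s = √(1500/4) = √375 = 19.4.

N_p/N_s ≈ 19.4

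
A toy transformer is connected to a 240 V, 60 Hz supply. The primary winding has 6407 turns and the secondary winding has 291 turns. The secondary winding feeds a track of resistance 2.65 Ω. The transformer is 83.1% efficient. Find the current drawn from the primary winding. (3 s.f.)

I_p ≈ 0.225 A

V_s = 240 × 291/6407 = 10.901 V.
I_s = V_s/R = 10.901/2.65 = 4.1134 A.
P_out = V_s I_s = 10.901 × 4.1134 = 44.839 W.
P_in = P_out/η = 44.839/0.831 = 53.958 W.
I_p = P_in/V_p = 53.958/240 = 0.225 A.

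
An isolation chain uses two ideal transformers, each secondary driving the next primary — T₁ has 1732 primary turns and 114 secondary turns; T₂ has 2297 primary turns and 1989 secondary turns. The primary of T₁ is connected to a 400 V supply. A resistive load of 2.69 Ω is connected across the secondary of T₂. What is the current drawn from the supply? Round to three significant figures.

I_supply ≈ 0.483 A

Secondary of T₁: V = 400.00 × 114/1732 = 26.328 V.
Secondary of T₂: V = 26.328 × 1989/2297 = 22.798 V.
I_load = 22.798/2.69 = 8.4750 A, so P_out = 22.798 × 8.4750 = 193.21 W.
All ideal ⇒ P_in = P_out, so I_supply = 193.21/400 = 0.483 A.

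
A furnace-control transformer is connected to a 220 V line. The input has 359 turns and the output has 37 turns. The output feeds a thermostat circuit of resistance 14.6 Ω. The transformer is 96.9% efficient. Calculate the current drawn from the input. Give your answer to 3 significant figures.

I_in ≈ 0.165 A

V_out = 220 × 37/359 = 22.674 V.
I_out = V_out/R = 22.674/14.6 = 1.5530 A.
P_out = V_out I_out = 22.674 × 1.5530 = 35.213 W.
P_in = P_out/η = 35.213/0.969 = 36.340 W.
I_in = P_in/V_in = 36.340/220 = 0.165 A.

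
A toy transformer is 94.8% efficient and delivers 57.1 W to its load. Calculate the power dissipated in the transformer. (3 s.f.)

P_loss ≈ 3.13 W

P_in = P_out/η = 57.1/0.948 = 60.2321 W.
P_loss = P_in − P_out = 60.2321 − 57.1 = 3.13 W.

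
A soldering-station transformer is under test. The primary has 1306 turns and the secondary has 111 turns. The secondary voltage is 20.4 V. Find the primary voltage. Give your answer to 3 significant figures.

V_p/V_s = N_p/N_s, so V_p = 20.4 × 1306/111 = 240 V.

V_p ≈ 240 V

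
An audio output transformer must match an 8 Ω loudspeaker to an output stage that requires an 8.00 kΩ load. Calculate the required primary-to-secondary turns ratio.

N_p/N_s ≈ 31.6

Z_p/Z_s = (N_p/N_s)², so N_p/N_s = √(8000/8) = √1000 = 31.6.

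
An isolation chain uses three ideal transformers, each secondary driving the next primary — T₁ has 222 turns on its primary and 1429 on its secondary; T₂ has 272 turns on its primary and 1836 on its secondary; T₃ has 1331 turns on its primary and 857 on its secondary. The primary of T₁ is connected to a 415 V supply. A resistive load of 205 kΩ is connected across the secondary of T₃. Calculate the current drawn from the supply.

After T₁: V = 415.00 × 1429/222 = 2671.3 V.
After T₂: V = 2671.3 × 1836/272 = 18031 V.
After T₃: V = 18031 × 857/1331 = 11610 V.
I_load = 11610/205000 = 0.056634 A, so P_out = 11610 × 0.056634 = 657.53 W.
All ideal ⇒ P_in = P_out, so I_supply = 657.53/415 = 1.58 A.

I_supply ≈ 1.58 A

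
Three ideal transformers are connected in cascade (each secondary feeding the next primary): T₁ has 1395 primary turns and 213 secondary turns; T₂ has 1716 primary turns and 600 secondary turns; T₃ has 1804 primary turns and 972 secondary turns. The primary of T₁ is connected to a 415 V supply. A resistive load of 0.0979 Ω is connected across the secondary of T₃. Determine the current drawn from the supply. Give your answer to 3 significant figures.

Secondary of T₁: V = 415.00 × 213/1395 = 63.366 V.
Secondary of T₂: V = 63.366 × 600/1716 = 22.156 V.
Secondary of T₃: V = 22.156 × 972/1804 = 11.938 V.
I_load = 11.938/0.0979 = 121.94 A, so P_out = 11.938 × 121.94 = 1455.6 W.
All ideal ⇒ P_in = P_out, so I_supply = 1455.6/415 = 3.51 A.

I_supply ≈ 3.51 A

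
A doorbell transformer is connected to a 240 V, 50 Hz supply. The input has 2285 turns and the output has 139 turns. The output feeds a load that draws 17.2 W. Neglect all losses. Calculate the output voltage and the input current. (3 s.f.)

V_out ≈ 14.6 V, I_in ≈ 0.0717 A

V_out = V_in × N_out/N_in = 240 × 139/2285 = 14.600 V.
I_out = P/V_out = 17.2/14.600 = 1.1781 A.
I_in = I_out × N_out/N_in = 1.1781 × 139/2285 = 0.0717 A.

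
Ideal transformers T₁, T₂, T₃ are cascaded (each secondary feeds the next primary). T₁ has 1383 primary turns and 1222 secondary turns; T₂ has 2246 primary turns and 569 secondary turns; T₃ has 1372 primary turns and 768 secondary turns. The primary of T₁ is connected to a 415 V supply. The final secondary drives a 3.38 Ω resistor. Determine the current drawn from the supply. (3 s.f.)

I_supply ≈ 1.93 A

Secondary of T₁: V = 415.00 × 1222/1383 = 366.69 V.
Secondary of T₂: V = 366.69 × 569/2246 = 92.897 V.
Secondary of T₃: V = 92.897 × 768/1372 = 52.000 V.
I_load = 52.000/3.38 = 15.385 A, so P_out = 52.000 × 15.385 = 800.01 W.
All ideal ⇒ P_in = P_out, so I_supply = 800.01/415 = 1.93 A.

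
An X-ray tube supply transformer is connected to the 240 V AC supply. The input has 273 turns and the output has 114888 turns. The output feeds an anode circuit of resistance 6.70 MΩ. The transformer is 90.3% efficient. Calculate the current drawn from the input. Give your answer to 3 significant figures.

V_out = 240 × 114888/273 = 101000 V.
I_out = V_out/R = 101000/(6.70×10^6) = 0.015075 A.
P_out = V_out I_out = 101000 × 0.015075 = 1522.6 W.
P_in = P_out/η = 1522.6/0.903 = 1686.1 W.
I_in = P_in/V_in = 1686.1/240 = 7.03 A.

I_in ≈ 7.03 A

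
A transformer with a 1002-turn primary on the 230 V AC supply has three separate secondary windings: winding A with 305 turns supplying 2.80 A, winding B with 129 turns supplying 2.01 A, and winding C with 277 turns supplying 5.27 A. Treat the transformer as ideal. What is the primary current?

V_A = 230 × 305/1002 = 70.010 V; V_B = 230 × 129/1002 = 29.611 V; V_C = 230 × 277/1002 = 63.583 V.
P_out = V_A I_A + V_B I_B + V_C I_C = 70.010×2.80 + 29.611×2.01 + 63.583×5.27 = 196.03 + 59.518 + 335.08 = 590.63 W.
Ideal ⇒ P_in = P_out, so I_p = P_out/V_p = 590.63/230 = 2.57 A.

I_p ≈ 2.57 A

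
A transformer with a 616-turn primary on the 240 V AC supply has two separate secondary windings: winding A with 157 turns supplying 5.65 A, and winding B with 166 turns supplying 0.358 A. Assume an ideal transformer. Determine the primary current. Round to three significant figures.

I_p ≈ 1.54 A

V_A = 240 × 157/616 = 61.169 V; V_B = 240 × 166/616 = 64.675 V.
P_out = V_A I_A + V_B I_B = 61.169×5.65 + 64.675×0.358 = 345.60 + 23.154 = 368.76 W.
Ideal ⇒ P_in = P_out, so I_p = P_out/V_p = 368.76/240 = 1.54 A.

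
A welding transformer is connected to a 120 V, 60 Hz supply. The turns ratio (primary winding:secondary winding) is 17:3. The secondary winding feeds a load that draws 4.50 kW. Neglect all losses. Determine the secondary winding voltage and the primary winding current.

V_s ≈ 21.2 V, I_p ≈ 37.5 A

V_s = V_p × N_s/N_p = 120 × 3/17 = 21.176 V.
I_s = P/V_s = 4500/21.176 = 212.50 A.
I_p = I_s × N_s/N_p = 212.50 × 3/17 = 37.5 A.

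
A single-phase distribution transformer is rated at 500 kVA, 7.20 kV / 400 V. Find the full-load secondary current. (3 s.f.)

I_s ≈ 1250 A

I_s = S/V_s = 500000/400 = 1250 A.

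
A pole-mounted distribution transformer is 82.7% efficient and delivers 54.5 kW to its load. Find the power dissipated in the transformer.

P_loss ≈ 11400 W

P_in = P_out/η = 54500/0.827 = 65900.8 W.
P_loss = P_in − P_out = 65900.8 − 54500 = 11400 W.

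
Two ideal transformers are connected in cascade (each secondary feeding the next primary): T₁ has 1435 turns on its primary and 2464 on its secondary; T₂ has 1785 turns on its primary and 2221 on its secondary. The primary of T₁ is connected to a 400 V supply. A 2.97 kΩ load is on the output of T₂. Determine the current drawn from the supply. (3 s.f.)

I_supply ≈ 0.615 A

After T₁: V = 400.00 × 2464/1435 = 686.83 V.
After T₂: V = 686.83 × 2221/1785 = 854.59 V.
I_load = 854.59/2970 = 0.28774 A, so P_out = 854.59 × 0.28774 = 245.90 W.
All ideal ⇒ P_in = P_out, so I_supply = 245.90/400 = 0.615 A.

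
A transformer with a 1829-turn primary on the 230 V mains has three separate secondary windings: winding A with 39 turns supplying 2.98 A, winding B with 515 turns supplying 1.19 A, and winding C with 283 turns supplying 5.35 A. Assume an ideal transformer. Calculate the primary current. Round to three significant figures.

V_A = 230 × 39/1829 = 4.9043 V; V_B = 230 × 515/1829 = 64.762 V; V_C = 230 × 283/1829 = 35.588 V.
P_out = V_A I_A + V_B I_B + V_C I_C = 4.9043×2.98 + 64.762×1.19 + 35.588×5.35 = 14.615 + 77.067 + 190.39 = 282.08 W.
Ideal ⇒ P_in = P_out, so I_p = P_out/V_p = 282.08/230 = 1.23 A.

I_p ≈ 1.23 A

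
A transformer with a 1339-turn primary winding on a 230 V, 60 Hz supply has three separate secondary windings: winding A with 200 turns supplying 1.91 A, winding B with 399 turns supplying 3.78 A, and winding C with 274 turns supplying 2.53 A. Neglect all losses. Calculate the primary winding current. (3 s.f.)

V_A = 230 × 200/1339 = 34.354 V; V_B = 230 × 399/1339 = 68.536 V; V_C = 230 × 274/1339 = 47.065 V.
P_out = V_A I_A + V_B I_B + V_C I_C = 34.354×1.91 + 68.536×3.78 + 47.065×2.53 = 65.616 + 259.07 + 119.07 = 443.76 W.
Ideal ⇒ P_in = P_out, so I_p = P_out/V_p = 443.76/230 = 1.93 A.

I_p ≈ 1.93 A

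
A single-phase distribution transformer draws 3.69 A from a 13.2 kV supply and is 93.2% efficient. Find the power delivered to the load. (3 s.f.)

P_out ≈ 45400 W

P_in = V_in I_in = 13200 × 3.69 = 48708 W.
P_out = η P_in = 0.932 × 48708 = 45400 W.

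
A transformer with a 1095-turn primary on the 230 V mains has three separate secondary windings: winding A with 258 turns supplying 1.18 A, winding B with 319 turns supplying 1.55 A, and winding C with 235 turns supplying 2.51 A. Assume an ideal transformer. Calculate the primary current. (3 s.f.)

V_A = 230 × 258/1095 = 54.192 V; V_B = 230 × 319/1095 = 67.005 V; V_C = 230 × 235/1095 = 49.361 V.
P_out = V_A I_A + V_B I_B + V_C I_C = 54.192×1.18 + 67.005×1.55 + 49.361×2.51 = 63.946 + 103.86 + 123.90 = 291.70 W.
Ideal ⇒ P_in = P_out, so I_p = P_out/V_p = 291.70/230 = 1.27 A.

I_p ≈ 1.27 A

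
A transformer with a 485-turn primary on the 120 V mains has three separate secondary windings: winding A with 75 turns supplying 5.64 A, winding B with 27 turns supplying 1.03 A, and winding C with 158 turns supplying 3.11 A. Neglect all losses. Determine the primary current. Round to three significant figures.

I_p ≈ 1.94 A

V_A = 120 × 75/485 = 18.557 V; V_B = 120 × 27/485 = 6.6804 V; V_C = 120 × 158/485 = 39.093 V.
P_out = V_A I_A + V_B I_B + V_C I_C = 18.557×5.64 + 6.6804×1.03 + 39.093×3.11 = 104.66 + 6.8808 + 121.58 = 233.12 W.
Ideal ⇒ P_in = P_out, so I_p = P_out/V_p = 233.12/120 = 1.94 A.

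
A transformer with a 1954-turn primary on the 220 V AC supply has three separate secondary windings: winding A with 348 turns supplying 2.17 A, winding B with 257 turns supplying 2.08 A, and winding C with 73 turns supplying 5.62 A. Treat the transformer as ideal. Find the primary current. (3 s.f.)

V_A = 220 × 348/1954 = 39.181 V; V_B = 220 × 257/1954 = 28.936 V; V_C = 220 × 73/1954 = 8.2190 V.
P_out = V_A I_A + V_B I_B + V_C I_C = 39.181×2.17 + 28.936×2.08 + 8.2190×5.62 = 85.023 + 60.186 + 46.191 = 191.40 W.
Ideal ⇒ P_in = P_out, so I_p = P_out/V_p = 191.40/220 = 0.870 A.

I_p ≈ 0.870 A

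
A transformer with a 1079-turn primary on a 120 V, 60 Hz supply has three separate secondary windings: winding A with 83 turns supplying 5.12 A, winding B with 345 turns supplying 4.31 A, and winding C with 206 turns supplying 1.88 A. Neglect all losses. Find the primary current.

V_A = 120 × 83/1079 = 9.2308 V; V_B = 120 × 345/1079 = 38.369 V; V_C = 120 × 206/1079 = 22.910 V.
P_out = V_A I_A + V_B I_B + V_C I_C = 9.2308×5.12 + 38.369×4.31 + 22.910×1.88 = 47.262 + 165.37 + 43.071 = 255.70 W.
Ideal ⇒ P_in = P_out, so I_p = P_out/V_p = 255.70/120 = 2.13 A.

I_p ≈ 2.13 A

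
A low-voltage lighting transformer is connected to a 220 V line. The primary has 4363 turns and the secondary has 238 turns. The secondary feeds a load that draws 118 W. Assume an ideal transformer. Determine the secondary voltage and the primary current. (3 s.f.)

V_s ≈ 12.0 V, I_p ≈ 0.536 A

V_s = V_p × N_s/N_p = 220 × 238/4363 = 12.001 V.
I_s = P/V_s = 118/12.001 = 9.8326 A.
I_p = I_s × N_s/N_p = 9.8326 × 238/4363 = 0.536 A.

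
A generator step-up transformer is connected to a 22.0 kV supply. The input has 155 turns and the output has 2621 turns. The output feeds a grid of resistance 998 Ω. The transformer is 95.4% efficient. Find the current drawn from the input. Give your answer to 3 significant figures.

I_in ≈ 6610 A

V_out = 22000 × 2621/155 = 372010 V.
I_out = V_out/R = 372010/998 = 372.76 A.
P_out = V_out I_out = 372010 × 372.76 = 1.3867×10^8 W.
P_in = P_out/η = 1.3867×10^8/0.954 = 1.4536×10^8 W.
I_in = P_in/V_in = 1.4536×10^8/22000 = 6610 A.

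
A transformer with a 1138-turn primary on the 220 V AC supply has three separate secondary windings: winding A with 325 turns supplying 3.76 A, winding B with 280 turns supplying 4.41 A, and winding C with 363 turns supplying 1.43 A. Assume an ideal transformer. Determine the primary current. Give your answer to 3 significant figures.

V_A = 220 × 325/1138 = 62.830 V; V_B = 220 × 280/1138 = 54.130 V; V_C = 220 × 363/1138 = 70.176 V.
P_out = V_A I_A + V_B I_B + V_C I_C = 62.830×3.76 + 54.130×4.41 + 70.176×1.43 = 236.24 + 238.71 + 100.35 = 575.30 W.
Ideal ⇒ P_in = P_out, so I_p = P_out/V_p = 575.30/220 = 2.62 A.

I_p ≈ 2.62 A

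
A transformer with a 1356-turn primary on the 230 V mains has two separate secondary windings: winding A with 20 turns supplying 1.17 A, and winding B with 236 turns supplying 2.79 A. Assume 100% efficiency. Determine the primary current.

I_p ≈ 0.503 A

V_A = 230 × 20/1356 = 3.3923 V; V_B = 230 × 236/1356 = 40.029 V.
P_out = V_A I_A + V_B I_B = 3.3923×1.17 + 40.029×2.79 = 3.9690 + 111.68 = 115.65 W.
Ideal ⇒ P_in = P_out, so I_p = P_out/V_p = 115.65/230 = 0.503 A.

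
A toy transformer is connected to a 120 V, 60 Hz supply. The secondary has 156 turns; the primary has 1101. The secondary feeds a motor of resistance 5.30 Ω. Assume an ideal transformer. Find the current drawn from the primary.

I_p ≈ 0.455 A

V_s = V_p × N_s/N_p = 120 × 156/1101 = 17.003 V.
I_s = V_s/R = 17.003/5.30 = 3.2081 A.
For an ideal transformer I_p N_p = I_s N_s, so I_p = 3.2081 × 156/1101 = 0.455 A.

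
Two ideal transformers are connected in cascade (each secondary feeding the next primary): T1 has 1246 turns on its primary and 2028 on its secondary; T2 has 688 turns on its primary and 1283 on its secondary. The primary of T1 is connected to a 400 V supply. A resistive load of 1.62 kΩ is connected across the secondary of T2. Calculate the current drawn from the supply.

After T1: V = 400.00 × 2028/1246 = 651.04 V.
After T2: V = 651.04 × 1283/688 = 1214.1 V.
I_load = 1214.1/1620 = 0.74943 A, so P_out = 1214.1 × 0.74943 = 909.87 W.
All ideal ⇒ P_in = P_out, so I_supply = 909.87/400 = 2.27 A.

I_supply ≈ 2.27 A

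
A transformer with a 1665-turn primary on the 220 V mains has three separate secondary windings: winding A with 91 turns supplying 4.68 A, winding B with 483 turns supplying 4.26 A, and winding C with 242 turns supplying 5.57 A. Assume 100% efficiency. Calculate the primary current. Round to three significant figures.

I_p ≈ 2.30 A

V_A = 220 × 91/1665 = 12.024 V; V_B = 220 × 483/1665 = 63.820 V; V_C = 220 × 242/1665 = 31.976 V.
P_out = V_A I_A + V_B I_B + V_C I_C = 12.024×4.68 + 63.820×4.26 + 31.976×5.57 = 56.272 + 271.87 + 178.11 = 506.25 W.
Ideal ⇒ P_in = P_out, so I_p = P_out/V_p = 506.25/220 = 2.30 A.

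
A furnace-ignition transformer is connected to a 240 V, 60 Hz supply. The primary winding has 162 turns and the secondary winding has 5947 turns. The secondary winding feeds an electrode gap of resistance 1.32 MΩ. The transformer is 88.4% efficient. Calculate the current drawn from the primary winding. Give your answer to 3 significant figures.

V_s = 240 × 5947/162 = 8810.4 V.
I_s = V_s/R = 8810.4/(1.32×10^6) = 0.0066745 A.
P_out = V_s I_s = 8810.4 × 0.0066745 = 58.805 W.
P_in = P_out/η = 58.805/0.884 = 66.522 W.
I_p = P_in/V_p = 66.522/240 = 0.277 A.

I_p ≈ 0.277 A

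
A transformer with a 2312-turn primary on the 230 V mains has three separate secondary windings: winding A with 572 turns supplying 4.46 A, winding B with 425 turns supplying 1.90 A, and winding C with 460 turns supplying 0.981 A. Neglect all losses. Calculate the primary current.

V_A = 230 × 572/2312 = 56.903 V; V_B = 230 × 425/2312 = 42.279 V; V_C = 230 × 460/2312 = 45.761 V.
P_out = V_A I_A + V_B I_B + V_C I_C = 56.903×4.46 + 42.279×1.90 + 45.761×0.981 = 253.79 + 80.331 + 44.892 = 379.01 W.
Ideal ⇒ P_in = P_out, so I_p = P_out/V_p = 379.01/230 = 1.65 A.

I_p ≈ 1.65 A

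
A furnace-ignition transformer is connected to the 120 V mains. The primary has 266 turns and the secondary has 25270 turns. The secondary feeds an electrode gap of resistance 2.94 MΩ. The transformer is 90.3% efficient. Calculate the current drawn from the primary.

V_s = 120 × 25270/266 = 11400 V.
I_s = V_s/R = 11400/(2.94×10^6) = 0.0038776 A.
P_out = V_s I_s = 11400 × 0.0038776 = 44.204 W.
P_in = P_out/η = 44.204/0.903 = 48.952 W.
I_p = P_in/V_p = 48.952/120 = 0.408 A.

I_p ≈ 0.408 A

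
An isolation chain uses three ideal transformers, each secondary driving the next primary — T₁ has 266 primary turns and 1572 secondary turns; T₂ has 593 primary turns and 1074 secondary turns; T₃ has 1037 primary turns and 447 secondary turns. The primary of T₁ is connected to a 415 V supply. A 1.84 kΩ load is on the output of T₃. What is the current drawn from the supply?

I_supply ≈ 4.80 A

After T₁: V = 415.00 × 1572/266 = 2452.6 V.
After T₂: V = 2452.6 × 1074/593 = 4441.9 V.
After T₃: V = 4441.9 × 447/1037 = 1914.7 V.
I_load = 1914.7/1840 = 1.0406 A, so P_out = 1914.7 × 1.0406 = 1992.4 W.
All ideal ⇒ P_in = P_out, so I_supply = 1992.4/415 = 4.80 A.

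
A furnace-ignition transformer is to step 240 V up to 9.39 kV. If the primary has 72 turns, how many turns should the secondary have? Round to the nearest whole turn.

N_s/N_p = V_s/V_p, so N_s = 72 × 9390/240 = 2817.0 ≈ 2817 turns.

N_s = 2817 turns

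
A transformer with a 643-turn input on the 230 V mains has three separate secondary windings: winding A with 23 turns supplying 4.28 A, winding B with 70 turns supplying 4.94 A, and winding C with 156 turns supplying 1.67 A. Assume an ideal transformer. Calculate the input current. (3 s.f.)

V_A = 230 × 23/643 = 8.2271 V; V_B = 230 × 70/643 = 25.039 V; V_C = 230 × 156/643 = 55.801 V.
P_out = V_A I_A + V_B I_B + V_C I_C = 8.2271×4.28 + 25.039×4.94 + 55.801×1.67 = 35.212 + 123.69 + 93.188 = 252.09 W.
Ideal ⇒ P_in = P_out, so I_in = P_out/V_in = 252.09/230 = 1.10 A.

I_in ≈ 1.10 A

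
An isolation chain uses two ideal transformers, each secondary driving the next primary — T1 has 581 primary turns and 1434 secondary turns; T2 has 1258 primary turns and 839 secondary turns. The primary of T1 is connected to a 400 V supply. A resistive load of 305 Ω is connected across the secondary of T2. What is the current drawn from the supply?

I_supply ≈ 3.55 A

Secondary of T1: V = 400.00 × 1434/581 = 987.26 V.
Secondary of T2: V = 987.26 × 839/1258 = 658.44 V.
I_load = 658.44/305 = 2.1588 A, so P_out = 658.44 × 2.1588 = 1421.4 W.
All ideal ⇒ P_in = P_out, so I_supply = 1421.4/400 = 3.55 A.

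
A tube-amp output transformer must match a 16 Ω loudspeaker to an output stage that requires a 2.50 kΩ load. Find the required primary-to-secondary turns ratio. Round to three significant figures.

Z_p/Z_s = (N_p/N_s)², so N_p/N_s = √(2500/16) = √156 = 12.5.

N_p/N_s ≈ 12.5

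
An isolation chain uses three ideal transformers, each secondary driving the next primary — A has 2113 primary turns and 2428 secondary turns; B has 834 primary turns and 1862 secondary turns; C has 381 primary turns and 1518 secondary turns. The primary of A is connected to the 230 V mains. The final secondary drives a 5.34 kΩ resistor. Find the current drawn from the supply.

I_supply ≈ 4.50 A

Secondary of A: V = 230.00 × 2428/2113 = 264.29 V.
Secondary of B: V = 264.29 × 1862/834 = 590.05 V.
Secondary of C: V = 590.05 × 1518/381 = 2350.9 V.
I_load = 2350.9/5340 = 0.44025 A, so P_out = 2350.9 × 0.44025 = 1035.0 W.
All ideal ⇒ P_in = P_out, so I_supply = 1035.0/230 = 4.50 A.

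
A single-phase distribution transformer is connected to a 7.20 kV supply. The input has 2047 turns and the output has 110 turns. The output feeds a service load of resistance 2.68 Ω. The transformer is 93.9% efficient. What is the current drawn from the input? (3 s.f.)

V_out = 7200 × 110/2047 = 386.91 V.
I_out = V_out/R = 386.91/2.68 = 144.37 A.
P_out = V_out I_out = 386.91 × 144.37 = 55857 W.
P_in = P_out/η = 55857/0.939 = 59486 W.
I_in = P_in/V_in = 59486/7200 = 8.26 A.

I_in ≈ 8.26 A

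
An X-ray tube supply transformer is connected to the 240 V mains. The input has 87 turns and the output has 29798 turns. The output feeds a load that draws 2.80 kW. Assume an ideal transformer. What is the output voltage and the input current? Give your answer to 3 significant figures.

V_out = V_in × N_out/N_in = 240 × 29798/87 = 82201 V.
I_out = P/V_out = 2800/82201 = 0.034063 A.
I_in = I_out × N_out/N_in = 0.034063 × 29798/87 = 11.7 A.

V_out ≈ 82200 V, I_in ≈ 11.7 A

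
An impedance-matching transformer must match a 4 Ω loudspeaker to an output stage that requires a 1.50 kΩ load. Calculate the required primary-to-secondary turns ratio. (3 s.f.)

Z_p/Z_s = (N_p/N_s)², so N_p/N_s = √(1500/4) = √375 = 19.4.

N_p/N_s ≈ 19.4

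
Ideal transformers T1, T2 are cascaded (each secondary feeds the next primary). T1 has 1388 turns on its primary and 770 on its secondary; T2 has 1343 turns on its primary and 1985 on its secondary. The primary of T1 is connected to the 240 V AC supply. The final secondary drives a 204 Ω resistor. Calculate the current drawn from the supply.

Secondary of T1: V = 240.00 × 770/1388 = 133.14 V.
Secondary of T2: V = 133.14 × 1985/1343 = 196.79 V.
I_load = 196.79/204 = 0.96464 A, so P_out = 196.79 × 0.96464 = 189.83 W.
All ideal ⇒ P_in = P_out, so I_supply = 189.83/240 = 0.791 A.

I_supply ≈ 0.791 A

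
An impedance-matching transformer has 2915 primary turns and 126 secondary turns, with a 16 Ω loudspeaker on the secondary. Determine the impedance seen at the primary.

Z_p = (N_p/N_s)² × Z_s = (2915/126)² × 16 = 8560 Ω.

Z_p ≈ 8560 Ω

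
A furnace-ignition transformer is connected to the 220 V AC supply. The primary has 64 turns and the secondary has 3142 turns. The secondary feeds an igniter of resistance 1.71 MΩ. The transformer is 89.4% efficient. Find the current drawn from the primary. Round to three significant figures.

I_p ≈ 0.347 A

V_s = 220 × 3142/64 = 10801 V.
I_s = V_s/R = 10801/(1.71×10^6) = 0.0063162 A.
P_out = V_s I_s = 10801 × 0.0063162 = 68.218 W.
P_in = P_out/η = 68.218/0.894 = 76.307 W.
I_p = P_in/V_p = 76.307/220 = 0.347 A.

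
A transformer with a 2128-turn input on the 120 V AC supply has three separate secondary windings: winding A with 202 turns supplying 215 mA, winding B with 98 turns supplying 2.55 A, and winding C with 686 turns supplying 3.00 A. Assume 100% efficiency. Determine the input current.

V_A = 120 × 202/2128 = 11.391 V; V_B = 120 × 98/2128 = 5.5263 V; V_C = 120 × 686/2128 = 38.684 V.
P_out = V_A I_A + V_B I_B + V_C I_C = 11.391×0.215 + 5.5263×2.55 + 38.684×3.00 = 2.4491 + 14.092 + 116.05 = 132.59 W.
Ideal ⇒ P_in = P_out, so I_in = P_out/V_in = 132.59/120 = 1.10 A.

I_in ≈ 1.10 A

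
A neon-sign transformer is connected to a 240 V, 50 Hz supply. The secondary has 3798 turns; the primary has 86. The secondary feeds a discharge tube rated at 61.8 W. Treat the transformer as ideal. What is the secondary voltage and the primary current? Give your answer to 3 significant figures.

V_s ≈ 10600 V, I_p ≈ 0.257 A

V_s = V_p × N_s/N_p = 240 × 3798/86 = 10599 V.
I_s = P/V_s = 61.8/10599 = 0.0058307 A.
I_p = I_s × N_s/N_p = 0.0058307 × 3798/86 = 0.257 A.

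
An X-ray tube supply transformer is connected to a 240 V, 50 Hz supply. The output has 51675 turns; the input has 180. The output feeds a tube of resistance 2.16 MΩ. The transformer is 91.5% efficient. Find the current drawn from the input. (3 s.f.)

I_in ≈ 10.0 A

V_out = 240 × 51675/180 = 68900 V.
I_out = V_out/R = 68900/(2.16×10^6) = 0.031898 A.
P_out = V_out I_out = 68900 × 0.031898 = 2197.8 W.
P_in = P_out/η = 2197.8/0.915 = 2401.9 W.
I_in = P_in/V_in = 2401.9/240 = 10.0 A.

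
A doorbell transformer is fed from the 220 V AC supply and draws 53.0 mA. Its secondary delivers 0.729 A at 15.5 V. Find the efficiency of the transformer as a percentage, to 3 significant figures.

P_in = 220 × 0.0530 = 11.6600 W.
P_out = 15.5 × 0.729 = 11.2995 W.
η = P_out/P_in = 11.2995/11.6600 = 0.969.

η ≈ 96.9%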